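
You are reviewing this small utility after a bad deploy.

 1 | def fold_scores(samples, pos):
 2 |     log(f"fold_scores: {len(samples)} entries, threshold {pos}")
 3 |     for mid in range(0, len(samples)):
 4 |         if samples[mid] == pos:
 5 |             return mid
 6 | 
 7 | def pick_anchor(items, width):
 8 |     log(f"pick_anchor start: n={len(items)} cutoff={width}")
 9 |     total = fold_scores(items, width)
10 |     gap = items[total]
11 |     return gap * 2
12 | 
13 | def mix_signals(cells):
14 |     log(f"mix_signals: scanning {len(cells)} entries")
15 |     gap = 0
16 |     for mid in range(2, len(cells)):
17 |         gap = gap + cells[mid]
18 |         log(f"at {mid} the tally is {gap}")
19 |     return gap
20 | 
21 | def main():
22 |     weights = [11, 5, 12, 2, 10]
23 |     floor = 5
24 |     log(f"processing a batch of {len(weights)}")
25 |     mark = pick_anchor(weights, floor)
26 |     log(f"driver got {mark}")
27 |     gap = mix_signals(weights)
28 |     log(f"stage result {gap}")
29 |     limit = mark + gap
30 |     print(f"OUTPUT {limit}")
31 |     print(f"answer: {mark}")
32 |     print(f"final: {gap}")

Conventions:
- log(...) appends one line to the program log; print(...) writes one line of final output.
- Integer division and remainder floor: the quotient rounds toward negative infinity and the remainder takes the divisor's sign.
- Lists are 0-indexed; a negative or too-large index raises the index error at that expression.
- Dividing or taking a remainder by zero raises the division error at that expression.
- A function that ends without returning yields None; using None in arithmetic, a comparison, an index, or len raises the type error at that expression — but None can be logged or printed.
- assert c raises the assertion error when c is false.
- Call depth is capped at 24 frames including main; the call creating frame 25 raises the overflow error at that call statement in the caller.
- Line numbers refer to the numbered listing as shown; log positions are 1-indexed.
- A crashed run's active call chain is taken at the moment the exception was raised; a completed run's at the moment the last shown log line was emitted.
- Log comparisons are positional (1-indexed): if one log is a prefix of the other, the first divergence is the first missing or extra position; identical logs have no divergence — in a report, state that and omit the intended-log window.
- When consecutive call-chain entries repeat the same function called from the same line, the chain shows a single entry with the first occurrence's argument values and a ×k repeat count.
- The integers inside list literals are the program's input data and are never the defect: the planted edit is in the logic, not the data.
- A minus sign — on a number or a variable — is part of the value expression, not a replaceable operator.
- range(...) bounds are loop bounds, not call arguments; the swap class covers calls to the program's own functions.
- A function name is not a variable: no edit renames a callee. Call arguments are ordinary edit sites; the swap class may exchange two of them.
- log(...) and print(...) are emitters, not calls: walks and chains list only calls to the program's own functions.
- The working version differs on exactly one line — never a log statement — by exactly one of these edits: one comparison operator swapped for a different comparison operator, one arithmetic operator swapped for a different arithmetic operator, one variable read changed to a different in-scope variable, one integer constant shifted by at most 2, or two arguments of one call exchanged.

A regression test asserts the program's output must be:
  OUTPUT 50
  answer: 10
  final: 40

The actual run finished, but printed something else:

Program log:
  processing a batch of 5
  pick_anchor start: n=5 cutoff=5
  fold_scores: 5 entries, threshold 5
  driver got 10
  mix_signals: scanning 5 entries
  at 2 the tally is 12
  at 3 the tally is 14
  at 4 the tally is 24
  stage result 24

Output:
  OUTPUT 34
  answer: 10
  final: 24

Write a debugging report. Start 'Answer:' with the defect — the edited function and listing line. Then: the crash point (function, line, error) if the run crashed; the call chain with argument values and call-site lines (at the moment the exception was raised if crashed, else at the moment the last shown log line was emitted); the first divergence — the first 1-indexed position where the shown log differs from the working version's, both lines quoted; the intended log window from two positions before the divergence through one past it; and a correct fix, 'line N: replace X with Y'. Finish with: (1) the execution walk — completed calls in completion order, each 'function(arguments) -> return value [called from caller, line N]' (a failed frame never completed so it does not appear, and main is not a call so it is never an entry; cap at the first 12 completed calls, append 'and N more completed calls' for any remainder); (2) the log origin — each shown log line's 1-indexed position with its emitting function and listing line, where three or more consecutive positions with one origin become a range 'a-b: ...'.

Answer: the defect is in mix_signals at line 16.
Key observation: The log first diverges at position 6: the faulty run prints 'at 2 the tally is 12' where the working version prints 'at 0 the tally is 11'.
Call chain: main.
First divergence: position 6; shown 'at 2 the tally is 12' vs intended 'at 0 the tally is 11'.
Intended log window:
  4: driver got 10
  5: mix_signals: scanning 5 entries
  6: at 0 the tally is 11
  7: at 1 the tally is 16
Execution walk:
  fold_scores([11, 5, 12, 2, 10], 5) -> 1  [called from pick_anchor, line 9]
  pick_anchor([11, 5, 12, 2, 10], 5) -> 10  [called from main, line 25]
  mix_signals([11, 5, 12, 2, 10]) -> 24  [called from main, line 27]
Log origins:
  1: logged in main at line 24
  2: logged in pick_anchor at line 8
  3: logged in fold_scores at line 2
  4: logged in main at line 26
  5: logged in mix_signals at line 14
  6-8: logged in mix_signals at line 18
  9: logged in main at line 28
A correct fix: line 16: replace `2` with `0`.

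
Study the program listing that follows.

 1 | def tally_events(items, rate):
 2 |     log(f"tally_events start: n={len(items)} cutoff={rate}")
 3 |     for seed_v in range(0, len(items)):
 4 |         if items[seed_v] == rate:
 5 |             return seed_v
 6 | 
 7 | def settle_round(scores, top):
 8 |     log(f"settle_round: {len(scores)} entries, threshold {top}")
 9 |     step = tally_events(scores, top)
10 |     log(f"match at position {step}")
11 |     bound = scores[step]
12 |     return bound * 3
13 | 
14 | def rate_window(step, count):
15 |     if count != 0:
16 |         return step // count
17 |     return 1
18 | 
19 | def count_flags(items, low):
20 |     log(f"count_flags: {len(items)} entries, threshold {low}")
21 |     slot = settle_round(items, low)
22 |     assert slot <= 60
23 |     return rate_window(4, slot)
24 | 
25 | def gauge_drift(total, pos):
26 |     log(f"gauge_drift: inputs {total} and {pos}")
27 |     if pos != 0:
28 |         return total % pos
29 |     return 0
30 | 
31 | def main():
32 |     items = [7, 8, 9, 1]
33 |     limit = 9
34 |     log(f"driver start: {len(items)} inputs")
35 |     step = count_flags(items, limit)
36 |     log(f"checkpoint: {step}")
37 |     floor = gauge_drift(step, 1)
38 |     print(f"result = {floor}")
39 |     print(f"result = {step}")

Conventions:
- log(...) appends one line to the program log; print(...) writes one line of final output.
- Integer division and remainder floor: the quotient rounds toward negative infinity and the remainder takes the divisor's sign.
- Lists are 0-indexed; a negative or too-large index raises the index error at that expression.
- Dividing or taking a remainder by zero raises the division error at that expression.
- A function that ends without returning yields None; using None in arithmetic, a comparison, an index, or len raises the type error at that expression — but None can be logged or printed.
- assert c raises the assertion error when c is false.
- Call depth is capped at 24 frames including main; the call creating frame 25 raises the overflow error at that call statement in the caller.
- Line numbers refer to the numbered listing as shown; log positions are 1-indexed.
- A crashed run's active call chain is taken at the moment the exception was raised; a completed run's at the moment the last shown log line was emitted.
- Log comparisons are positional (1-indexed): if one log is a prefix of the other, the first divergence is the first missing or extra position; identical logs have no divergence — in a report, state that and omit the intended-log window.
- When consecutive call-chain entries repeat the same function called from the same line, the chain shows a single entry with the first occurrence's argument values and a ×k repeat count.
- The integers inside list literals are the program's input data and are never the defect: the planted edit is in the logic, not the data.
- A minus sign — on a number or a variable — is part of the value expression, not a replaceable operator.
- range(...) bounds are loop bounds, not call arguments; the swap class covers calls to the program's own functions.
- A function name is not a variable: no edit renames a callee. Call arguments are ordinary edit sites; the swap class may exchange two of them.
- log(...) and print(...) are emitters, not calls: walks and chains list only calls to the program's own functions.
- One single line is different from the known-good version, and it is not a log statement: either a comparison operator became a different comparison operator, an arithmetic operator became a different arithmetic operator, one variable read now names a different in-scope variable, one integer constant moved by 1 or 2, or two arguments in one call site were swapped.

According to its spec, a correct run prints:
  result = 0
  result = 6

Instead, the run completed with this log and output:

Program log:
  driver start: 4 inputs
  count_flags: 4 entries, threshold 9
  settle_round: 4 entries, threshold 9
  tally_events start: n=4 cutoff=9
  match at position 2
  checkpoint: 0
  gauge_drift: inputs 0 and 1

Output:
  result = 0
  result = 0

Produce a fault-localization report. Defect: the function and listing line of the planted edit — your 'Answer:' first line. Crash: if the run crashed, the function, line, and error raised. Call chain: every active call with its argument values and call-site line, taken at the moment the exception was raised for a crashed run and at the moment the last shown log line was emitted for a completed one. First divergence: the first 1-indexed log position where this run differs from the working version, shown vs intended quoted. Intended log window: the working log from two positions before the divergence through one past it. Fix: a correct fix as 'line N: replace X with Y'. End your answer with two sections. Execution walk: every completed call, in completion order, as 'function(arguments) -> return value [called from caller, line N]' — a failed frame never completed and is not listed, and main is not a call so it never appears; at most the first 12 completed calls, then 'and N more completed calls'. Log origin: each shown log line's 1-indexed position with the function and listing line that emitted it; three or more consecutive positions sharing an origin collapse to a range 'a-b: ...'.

Answer: the defect is in count_flags at line 23.
The tell: Everything matches until log position 6, which reads 'checkpoint: 0' in place of 'checkpoint: 6'.
Call chain: main -> gauge_drift(0, 1) (called at line 37).
First divergence: position 6 — the shown line 'checkpoint: 0' should read 'checkpoint: 6'.
Intended log window:
  4: tally_events start: n=4 cutoff=9
  5: match at position 2
  6: checkpoint: 6
  7: gauge_drift: inputs 6 and 1
Execution walk:
  tally_events([7, 8, 9, 1], 9) -> 2  [called from settle_round, line 9]
  settle_round([7, 8, 9, 1], 9) -> 27  [called from count_flags, line 21]
  rate_window(4, 27) -> 0  [called from count_flags, line 23]
  count_flags([7, 8, 9, 1], 9) -> 0  [called from main, line 35]
  gauge_drift(0, 1) -> 0  [called from main, line 37]
Origin of each log line:
  1: logged in main at line 34
  2: logged in count_flags at line 20
  3: logged in settle_round at line 8
  4: logged in tally_events at line 2
  5: logged in settle_round at line 10
  6: logged in main at line 36
  7: logged in gauge_drift at line 26
A correct fix: line 23: replace `rate_window(4, slot)` with `rate_window(slot, 4)`.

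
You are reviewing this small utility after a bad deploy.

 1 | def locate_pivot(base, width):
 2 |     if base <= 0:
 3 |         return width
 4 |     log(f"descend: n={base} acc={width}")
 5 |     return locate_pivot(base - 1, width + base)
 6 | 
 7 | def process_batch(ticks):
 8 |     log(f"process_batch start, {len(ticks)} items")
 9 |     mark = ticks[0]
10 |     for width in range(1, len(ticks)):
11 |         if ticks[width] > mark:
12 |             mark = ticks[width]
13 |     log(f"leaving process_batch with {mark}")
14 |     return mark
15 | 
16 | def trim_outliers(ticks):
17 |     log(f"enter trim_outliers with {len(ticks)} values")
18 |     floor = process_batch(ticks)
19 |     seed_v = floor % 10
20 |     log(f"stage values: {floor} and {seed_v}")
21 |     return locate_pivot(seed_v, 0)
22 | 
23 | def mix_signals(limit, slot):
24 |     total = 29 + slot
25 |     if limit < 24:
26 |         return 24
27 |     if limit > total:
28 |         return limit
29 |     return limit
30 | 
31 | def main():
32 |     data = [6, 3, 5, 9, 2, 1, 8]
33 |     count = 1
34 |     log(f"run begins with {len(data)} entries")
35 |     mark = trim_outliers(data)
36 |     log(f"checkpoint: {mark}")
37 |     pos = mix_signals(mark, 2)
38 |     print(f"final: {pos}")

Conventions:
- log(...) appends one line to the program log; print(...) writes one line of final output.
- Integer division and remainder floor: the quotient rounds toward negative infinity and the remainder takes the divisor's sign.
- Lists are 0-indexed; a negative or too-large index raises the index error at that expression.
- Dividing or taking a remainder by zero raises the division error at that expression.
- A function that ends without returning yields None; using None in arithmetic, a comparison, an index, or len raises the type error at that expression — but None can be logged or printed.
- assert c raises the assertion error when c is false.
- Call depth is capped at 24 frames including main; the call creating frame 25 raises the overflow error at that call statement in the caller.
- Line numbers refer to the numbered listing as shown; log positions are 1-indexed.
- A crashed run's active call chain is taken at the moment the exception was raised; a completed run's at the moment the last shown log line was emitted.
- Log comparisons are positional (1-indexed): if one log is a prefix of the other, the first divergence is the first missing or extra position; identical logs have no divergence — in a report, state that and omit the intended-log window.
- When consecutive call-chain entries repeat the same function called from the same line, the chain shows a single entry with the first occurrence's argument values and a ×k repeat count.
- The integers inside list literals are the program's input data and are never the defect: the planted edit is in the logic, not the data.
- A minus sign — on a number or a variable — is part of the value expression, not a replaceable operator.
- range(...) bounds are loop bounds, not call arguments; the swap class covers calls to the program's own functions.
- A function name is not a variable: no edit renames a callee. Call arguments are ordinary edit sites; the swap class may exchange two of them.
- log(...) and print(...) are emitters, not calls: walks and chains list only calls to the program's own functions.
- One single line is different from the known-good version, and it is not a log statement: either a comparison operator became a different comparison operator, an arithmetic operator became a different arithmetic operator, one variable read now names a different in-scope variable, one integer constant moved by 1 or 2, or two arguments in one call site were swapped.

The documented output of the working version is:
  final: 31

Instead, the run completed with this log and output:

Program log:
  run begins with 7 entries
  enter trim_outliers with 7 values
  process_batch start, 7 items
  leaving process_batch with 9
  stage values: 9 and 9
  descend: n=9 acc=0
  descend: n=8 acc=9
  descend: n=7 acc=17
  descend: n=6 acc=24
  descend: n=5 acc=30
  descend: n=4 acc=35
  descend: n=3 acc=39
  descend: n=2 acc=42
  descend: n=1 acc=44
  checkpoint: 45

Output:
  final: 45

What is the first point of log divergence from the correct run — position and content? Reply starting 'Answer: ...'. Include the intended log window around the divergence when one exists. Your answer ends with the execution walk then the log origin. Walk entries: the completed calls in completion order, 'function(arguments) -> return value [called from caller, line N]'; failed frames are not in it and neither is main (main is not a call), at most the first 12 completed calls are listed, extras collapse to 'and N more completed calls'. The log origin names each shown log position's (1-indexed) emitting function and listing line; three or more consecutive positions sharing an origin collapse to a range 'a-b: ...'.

Answer: there is none — every log position agrees.
Execution walk:
  process_batch([6, 3, 5, 9, 2, 1, 8]) -> 9  [called from trim_outliers, line 18]
  locate_pivot(0, 45) -> 45  [called from locate_pivot, line 5]
  locate_pivot(1, 44) -> 45  [called from locate_pivot, line 5]
  locate_pivot(2, 42) -> 45  [called from locate_pivot, line 5]
  locate_pivot(3, 39) -> 45  [called from locate_pivot, line 5]
  locate_pivot(4, 35) -> 45  [called from locate_pivot, line 5]
  locate_pivot(5, 30) -> 45  [called from locate_pivot, line 5]
  locate_pivot(6, 24) -> 45  [called from locate_pivot, line 5]
  locate_pivot(7, 17) -> 45  [called from locate_pivot, line 5]
  locate_pivot(8, 9) -> 45  [called from locate_pivot, line 5]
  locate_pivot(9, 0) -> 45  [called from trim_outliers, line 21]
  trim_outliers([6, 3, 5, 9, 2, 1, 8]) -> 45  [called from main, line 35]
  ... and 1 more completed call
Log origin:
  1: logged in main at line 34
  2: logged in trim_outliers at line 17
  3: logged in process_batch at line 8
  4: logged in process_batch at line 13
  5: logged in trim_outliers at line 20
  6-14: logged in locate_pivot at line 4
  15: logged in main at line 36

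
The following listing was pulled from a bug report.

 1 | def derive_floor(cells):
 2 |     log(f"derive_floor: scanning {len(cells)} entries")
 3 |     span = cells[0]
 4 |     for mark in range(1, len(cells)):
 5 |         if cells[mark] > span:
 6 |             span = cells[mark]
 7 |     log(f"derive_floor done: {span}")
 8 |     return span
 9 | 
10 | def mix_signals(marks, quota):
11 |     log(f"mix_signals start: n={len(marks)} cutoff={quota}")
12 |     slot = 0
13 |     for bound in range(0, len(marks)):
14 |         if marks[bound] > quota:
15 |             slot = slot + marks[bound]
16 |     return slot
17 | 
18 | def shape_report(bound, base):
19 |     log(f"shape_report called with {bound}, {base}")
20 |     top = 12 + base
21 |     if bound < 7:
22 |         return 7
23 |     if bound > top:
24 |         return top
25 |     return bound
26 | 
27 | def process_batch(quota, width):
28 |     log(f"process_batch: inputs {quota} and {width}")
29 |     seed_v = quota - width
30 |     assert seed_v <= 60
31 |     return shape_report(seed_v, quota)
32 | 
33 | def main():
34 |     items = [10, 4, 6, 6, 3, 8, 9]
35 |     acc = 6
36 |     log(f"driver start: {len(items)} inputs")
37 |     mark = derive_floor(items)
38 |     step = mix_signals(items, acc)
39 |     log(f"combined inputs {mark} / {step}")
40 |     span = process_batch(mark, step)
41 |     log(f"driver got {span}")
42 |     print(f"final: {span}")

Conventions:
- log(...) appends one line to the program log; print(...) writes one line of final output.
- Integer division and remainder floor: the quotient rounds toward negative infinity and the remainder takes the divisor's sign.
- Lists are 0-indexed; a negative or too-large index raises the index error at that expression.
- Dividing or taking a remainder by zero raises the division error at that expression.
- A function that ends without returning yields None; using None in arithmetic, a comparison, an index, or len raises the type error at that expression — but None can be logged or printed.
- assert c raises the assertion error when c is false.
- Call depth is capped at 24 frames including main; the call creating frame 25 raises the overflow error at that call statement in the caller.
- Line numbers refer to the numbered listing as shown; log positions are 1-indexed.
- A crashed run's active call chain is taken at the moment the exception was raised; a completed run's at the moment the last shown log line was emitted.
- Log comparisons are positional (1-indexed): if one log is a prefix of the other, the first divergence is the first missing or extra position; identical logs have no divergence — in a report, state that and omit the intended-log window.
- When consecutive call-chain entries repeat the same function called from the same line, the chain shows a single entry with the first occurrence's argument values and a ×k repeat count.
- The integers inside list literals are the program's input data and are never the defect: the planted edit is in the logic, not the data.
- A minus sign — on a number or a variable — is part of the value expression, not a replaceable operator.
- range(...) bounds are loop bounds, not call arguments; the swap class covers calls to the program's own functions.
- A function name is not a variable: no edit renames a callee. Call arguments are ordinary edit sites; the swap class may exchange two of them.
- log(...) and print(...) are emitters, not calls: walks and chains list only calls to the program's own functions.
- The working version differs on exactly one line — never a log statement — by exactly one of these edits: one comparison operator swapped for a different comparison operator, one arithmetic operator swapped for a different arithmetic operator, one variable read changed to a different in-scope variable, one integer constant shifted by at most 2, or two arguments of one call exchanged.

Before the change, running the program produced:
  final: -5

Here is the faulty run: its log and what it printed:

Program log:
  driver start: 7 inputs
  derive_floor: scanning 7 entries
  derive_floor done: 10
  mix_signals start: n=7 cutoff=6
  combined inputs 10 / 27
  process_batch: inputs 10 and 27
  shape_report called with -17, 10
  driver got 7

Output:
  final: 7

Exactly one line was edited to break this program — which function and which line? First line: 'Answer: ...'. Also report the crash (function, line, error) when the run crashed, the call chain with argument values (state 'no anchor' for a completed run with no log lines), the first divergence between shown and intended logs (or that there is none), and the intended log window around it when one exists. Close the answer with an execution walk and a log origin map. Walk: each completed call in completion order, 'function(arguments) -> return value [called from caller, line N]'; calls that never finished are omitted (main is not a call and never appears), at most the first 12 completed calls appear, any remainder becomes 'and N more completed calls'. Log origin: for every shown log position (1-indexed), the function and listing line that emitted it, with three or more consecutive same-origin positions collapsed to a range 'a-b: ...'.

Answer: the defect is in process_batch at line 31.
The tell: The log first diverges at position 7: the faulty run prints 'shape_report called with -17, 10' where the working version prints 'shape_report called with 10, -17'.
Call chain: main.
First divergence: position 7 — the shown line 'shape_report called with -17, 10' should read 'shape_report called with 10, -17'.
Intended log window:
  5: combined inputs 10 / 27
  6: process_batch: inputs 10 and 27
  7: shape_report called with 10, -17
  8: driver got -5
Execution walk:
  derive_floor([10, 4, 6, 6, 3, 8, 9]) -> 10  [called from main, line 37]
  mix_signals([10, 4, 6, 6, 3, 8, 9], 6) -> 27  [called from main, line 38]
  shape_report(-17, 10) -> 7  [called from process_batch, line 31]
  process_batch(10, 27) -> 7  [called from main, line 40]
Log line origins:
  1: emitted by main (line 36)
  2: emitted by derive_floor (line 2)
  3: emitted by derive_floor (line 7)
  4: emitted by mix_signals (line 11)
  5: emitted by main (line 39)
  6: emitted by process_batch (line 28)
  7: emitted by shape_report (line 19)
  8: emitted by main (line 41)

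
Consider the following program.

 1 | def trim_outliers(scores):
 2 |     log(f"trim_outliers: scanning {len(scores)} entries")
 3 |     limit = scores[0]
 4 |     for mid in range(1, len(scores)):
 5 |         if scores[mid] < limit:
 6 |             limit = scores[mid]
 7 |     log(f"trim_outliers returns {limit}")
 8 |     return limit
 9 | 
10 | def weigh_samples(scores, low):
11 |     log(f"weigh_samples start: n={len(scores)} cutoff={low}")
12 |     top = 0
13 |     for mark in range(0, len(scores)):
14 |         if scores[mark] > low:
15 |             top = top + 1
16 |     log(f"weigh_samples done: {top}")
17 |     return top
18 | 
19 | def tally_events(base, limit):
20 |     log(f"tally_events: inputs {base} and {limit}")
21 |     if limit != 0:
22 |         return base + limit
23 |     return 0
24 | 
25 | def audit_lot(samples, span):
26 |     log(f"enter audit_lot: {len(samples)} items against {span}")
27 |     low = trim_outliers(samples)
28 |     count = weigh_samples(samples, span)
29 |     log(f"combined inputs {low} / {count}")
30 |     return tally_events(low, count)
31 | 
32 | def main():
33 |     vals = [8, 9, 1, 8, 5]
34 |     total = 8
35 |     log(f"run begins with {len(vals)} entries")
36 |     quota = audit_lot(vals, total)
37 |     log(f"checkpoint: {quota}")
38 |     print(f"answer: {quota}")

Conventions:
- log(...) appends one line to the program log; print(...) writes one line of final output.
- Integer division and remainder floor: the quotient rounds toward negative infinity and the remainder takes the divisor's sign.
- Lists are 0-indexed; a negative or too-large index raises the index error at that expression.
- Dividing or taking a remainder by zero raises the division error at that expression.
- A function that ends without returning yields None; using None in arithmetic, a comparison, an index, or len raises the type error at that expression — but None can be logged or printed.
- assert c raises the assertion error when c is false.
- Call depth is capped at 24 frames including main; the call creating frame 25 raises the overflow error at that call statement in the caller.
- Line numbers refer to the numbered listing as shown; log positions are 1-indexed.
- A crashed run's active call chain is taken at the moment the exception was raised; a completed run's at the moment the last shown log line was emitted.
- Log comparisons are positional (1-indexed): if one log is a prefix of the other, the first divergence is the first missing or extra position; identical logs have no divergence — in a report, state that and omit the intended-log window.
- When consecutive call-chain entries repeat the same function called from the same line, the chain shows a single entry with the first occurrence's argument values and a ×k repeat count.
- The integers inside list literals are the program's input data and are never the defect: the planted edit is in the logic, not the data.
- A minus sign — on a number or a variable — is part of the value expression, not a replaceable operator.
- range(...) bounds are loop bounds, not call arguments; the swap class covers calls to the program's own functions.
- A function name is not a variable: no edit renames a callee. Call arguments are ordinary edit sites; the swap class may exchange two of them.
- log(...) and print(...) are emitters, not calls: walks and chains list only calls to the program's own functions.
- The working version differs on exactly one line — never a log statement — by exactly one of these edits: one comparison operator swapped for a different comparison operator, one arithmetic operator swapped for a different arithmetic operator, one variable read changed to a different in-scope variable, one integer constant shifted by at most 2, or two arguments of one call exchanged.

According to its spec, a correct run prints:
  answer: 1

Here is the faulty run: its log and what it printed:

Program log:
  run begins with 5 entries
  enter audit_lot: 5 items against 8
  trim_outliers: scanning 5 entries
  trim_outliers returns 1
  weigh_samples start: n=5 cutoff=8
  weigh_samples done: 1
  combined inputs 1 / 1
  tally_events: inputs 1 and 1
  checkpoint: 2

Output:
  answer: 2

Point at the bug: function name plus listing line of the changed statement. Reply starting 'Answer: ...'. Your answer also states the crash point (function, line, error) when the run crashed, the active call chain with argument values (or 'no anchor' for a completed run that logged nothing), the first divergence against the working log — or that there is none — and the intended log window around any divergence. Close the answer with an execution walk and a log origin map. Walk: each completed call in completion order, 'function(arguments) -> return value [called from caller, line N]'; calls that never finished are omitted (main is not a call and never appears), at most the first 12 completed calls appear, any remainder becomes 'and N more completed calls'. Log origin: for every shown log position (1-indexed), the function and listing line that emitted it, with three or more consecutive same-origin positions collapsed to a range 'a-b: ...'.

Answer: the defect is in tally_events at line 22.
Key observation: Position 9 is the first bad log line: 'checkpoint: 2' should read 'checkpoint: 1'.
Call chain: main.
First divergence: position 9 — the shown line 'checkpoint: 2' should read 'checkpoint: 1'.
Intended log window:
  7: combined inputs 1 / 1
  8: tally_events: inputs 1 and 1
  9: checkpoint: 1
Execution walk:
  trim_outliers([8, 9, 1, 8, 5]) -> 1  [called from audit_lot, line 27]
  weigh_samples([8, 9, 1, 8, 5], 8) -> 1  [called from audit_lot, line 28]
  tally_events(1, 1) -> 2  [called from audit_lot, line 30]
  audit_lot([8, 9, 1, 8, 5], 8) -> 2  [called from main, line 36]
Log origin:
  1 — main, line 35
  2 — audit_lot, line 26
  3 — trim_outliers, line 2
  4 — trim_outliers, line 7
  5 — weigh_samples, line 11
  6 — weigh_samples, line 16
  7 — audit_lot, line 29
  8 — tally_events, line 20
  9 — main, line 37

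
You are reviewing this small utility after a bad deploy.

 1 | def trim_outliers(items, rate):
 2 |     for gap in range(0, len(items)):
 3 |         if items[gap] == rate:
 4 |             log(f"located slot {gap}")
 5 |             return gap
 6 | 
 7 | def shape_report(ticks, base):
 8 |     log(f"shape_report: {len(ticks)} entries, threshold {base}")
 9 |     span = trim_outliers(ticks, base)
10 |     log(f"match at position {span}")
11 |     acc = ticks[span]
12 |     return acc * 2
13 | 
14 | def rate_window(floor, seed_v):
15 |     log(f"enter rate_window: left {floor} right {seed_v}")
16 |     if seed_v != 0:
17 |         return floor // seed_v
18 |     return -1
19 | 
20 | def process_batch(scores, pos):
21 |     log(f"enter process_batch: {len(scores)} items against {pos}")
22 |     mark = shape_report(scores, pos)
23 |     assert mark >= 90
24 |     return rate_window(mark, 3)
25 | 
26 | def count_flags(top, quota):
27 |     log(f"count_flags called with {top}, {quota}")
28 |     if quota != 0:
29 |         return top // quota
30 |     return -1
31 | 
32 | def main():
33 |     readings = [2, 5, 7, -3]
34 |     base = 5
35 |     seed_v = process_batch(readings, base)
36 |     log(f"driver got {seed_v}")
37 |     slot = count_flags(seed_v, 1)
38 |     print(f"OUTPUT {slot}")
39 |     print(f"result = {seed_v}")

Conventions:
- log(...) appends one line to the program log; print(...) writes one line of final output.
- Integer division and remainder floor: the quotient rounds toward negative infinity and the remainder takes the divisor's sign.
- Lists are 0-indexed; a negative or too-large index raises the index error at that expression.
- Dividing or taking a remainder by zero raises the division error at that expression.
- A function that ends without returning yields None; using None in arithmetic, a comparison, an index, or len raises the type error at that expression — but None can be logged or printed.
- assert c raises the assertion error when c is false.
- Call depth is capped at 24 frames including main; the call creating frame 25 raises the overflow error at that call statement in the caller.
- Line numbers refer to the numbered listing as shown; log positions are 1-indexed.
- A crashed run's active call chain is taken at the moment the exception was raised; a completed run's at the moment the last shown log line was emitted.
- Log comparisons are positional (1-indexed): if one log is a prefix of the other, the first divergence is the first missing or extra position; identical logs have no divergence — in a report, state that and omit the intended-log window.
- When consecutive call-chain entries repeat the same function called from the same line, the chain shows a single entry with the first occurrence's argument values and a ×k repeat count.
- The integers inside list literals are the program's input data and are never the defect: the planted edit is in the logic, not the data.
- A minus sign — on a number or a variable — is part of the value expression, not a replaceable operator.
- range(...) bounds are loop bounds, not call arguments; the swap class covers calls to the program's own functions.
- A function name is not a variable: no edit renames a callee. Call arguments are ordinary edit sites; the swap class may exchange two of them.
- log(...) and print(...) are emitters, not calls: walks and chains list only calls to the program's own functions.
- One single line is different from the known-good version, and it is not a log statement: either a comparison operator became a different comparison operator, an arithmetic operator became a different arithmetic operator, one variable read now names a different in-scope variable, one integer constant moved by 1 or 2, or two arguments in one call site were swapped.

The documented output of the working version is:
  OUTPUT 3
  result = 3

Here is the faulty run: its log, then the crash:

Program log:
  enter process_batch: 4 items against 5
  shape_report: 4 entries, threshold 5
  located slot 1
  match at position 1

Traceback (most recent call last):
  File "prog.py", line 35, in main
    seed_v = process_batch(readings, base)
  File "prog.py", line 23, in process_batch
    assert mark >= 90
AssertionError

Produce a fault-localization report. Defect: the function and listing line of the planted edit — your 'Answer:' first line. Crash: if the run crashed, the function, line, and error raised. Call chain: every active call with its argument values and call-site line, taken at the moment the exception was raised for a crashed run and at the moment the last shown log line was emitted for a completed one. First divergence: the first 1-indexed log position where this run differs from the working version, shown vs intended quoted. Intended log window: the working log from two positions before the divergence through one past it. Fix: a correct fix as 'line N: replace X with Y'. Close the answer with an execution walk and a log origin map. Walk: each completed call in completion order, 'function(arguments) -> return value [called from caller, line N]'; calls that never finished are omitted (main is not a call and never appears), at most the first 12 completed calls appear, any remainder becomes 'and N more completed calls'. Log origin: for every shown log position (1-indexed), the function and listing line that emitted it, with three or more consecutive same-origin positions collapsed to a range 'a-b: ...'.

Answer: the defect is in process_batch at line 23.
The tell: The shown log is a 4-line prefix of the intended one, whose next entry is 'enter rate_window: left 10 right 3'.
Crash: process_batch, line 23, AssertionError.
Call chain: main -> process_batch([2, 5, 7, -3], 5) (called at line 35).
First divergence: position 5; the shown log stops at 4 lines while the working version next logs 'enter rate_window: left 10 right 3'.
Intended log window:
  3: located slot 1
  4: match at position 1
  5: enter rate_window: left 10 right 3
  6: driver got 3
Execution walk:
  trim_outliers([2, 5, 7, -3], 5) -> 1  [called from shape_report, line 9]
  shape_report([2, 5, 7, -3], 5) -> 10  [called from process_batch, line 22]
Log line origins:
  1 — process_batch, line 21
  2 — shape_report, line 8
  3 — trim_outliers, line 4
  4 — shape_report, line 10
A correct fix: line 23: replace `>=` with `<=`.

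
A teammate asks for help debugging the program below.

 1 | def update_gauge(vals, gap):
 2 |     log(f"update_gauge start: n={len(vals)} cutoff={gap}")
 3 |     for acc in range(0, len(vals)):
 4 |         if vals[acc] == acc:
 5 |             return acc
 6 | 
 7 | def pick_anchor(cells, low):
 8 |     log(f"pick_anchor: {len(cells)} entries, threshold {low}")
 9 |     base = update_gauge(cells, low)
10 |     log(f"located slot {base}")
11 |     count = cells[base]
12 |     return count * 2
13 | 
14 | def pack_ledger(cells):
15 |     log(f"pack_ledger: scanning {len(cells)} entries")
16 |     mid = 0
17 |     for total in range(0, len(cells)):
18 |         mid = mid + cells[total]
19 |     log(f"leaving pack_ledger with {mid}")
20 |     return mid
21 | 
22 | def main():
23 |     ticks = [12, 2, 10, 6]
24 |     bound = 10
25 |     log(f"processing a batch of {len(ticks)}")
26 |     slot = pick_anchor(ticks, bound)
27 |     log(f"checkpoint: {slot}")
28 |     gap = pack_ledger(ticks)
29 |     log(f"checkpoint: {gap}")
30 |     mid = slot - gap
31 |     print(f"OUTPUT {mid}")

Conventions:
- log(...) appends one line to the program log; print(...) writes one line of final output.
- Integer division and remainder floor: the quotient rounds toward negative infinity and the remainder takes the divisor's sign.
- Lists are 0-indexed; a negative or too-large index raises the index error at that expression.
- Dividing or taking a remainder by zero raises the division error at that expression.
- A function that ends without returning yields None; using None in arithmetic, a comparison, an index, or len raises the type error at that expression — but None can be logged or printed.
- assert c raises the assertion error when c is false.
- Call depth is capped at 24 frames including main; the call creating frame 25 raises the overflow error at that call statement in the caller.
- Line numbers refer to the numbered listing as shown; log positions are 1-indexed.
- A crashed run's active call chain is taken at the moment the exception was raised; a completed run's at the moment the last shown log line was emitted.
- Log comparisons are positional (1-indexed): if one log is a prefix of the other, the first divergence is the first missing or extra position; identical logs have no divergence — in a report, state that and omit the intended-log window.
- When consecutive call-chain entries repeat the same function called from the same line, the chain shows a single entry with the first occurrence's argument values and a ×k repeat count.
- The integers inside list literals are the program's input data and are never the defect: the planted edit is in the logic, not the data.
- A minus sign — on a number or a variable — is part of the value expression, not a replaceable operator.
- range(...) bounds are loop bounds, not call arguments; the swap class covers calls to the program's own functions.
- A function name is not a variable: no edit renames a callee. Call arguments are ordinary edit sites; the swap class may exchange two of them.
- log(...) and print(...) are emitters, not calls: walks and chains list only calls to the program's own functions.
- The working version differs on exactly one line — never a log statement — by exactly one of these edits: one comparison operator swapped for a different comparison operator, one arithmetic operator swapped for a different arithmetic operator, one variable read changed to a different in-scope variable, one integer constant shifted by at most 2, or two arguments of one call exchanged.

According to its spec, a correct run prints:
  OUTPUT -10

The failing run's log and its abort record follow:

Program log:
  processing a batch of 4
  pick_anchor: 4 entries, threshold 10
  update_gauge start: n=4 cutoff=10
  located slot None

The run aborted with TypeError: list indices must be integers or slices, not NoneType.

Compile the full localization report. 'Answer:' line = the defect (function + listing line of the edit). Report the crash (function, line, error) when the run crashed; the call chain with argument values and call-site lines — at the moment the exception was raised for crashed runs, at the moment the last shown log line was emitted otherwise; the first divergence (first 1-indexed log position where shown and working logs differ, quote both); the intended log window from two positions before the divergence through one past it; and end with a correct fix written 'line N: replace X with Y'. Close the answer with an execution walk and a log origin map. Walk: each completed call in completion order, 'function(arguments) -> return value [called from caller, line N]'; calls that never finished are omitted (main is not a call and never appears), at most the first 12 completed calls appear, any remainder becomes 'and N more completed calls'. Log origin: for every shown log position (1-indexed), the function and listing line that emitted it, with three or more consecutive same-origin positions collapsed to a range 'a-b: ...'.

Answer: the defect is in update_gauge at line 4.
Key observation: The log first diverges at position 4: the faulty run prints 'located slot None' where the working version prints 'located slot 2'.
Crash: pick_anchor, line 11, TypeError.
Call chain: main -> pick_anchor([12, 2, 10, 6], 10) (called at line 26).
First divergence: position 4 — shown 'located slot None', intended 'located slot 2'.
Intended log window:
  2: pick_anchor: 4 entries, threshold 10
  3: update_gauge start: n=4 cutoff=10
  4: located slot 2
  5: checkpoint: 20
Execution walk:
  update_gauge([12, 2, 10, 6], 10) -> None  [called from pick_anchor, line 9]
Log origin:
  1: emitted by main (line 25)
  2: emitted by pick_anchor (line 8)
  3: emitted by update_gauge (line 2)
  4: emitted by pick_anchor (line 10)
A correct fix: line 4: replace `vals[acc] == acc` with `vals[acc] == gap`.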